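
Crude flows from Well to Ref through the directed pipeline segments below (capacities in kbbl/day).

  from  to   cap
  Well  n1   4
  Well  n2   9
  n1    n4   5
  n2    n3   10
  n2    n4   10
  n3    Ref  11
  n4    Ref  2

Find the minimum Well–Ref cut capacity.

Augment Well→n1→n4→Ref: bottleneck 2, flow now 2.
Augment Well→n2→n3→Ref: bottleneck 9, flow now 11.
No augmenting path remains; maximum flow = 11.
By max-flow min-cut, the minimum cut capacity equals the max flow.
In the residual graph, reachable from Well: {Well, n1, n4}.
Min-cut edges: Well→n2 (9), n4→Ref (2); capacity 9 + 2 = 11.

11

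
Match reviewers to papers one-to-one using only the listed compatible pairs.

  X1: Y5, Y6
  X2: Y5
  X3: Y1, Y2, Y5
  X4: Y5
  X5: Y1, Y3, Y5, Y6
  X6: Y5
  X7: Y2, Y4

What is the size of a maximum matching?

5

Unit-capacity flow: source→left, listed edges, right→sink; max matching = max flow.
Augmenting path X1→Y5 (+1); matched 1.
Augmenting path X3→Y1 (+1); matched 2.
Augmenting path X5→Y3 (+1); matched 3.
Augmenting path X7→Y2 (+1); matched 4.
Augmenting path X2→Y5→X1→Y6 (+1); matched 5.
No augmenting path remains; maximum matching = 5.
König certificate: {X1, X3, X5, X7, Y5} is a vertex cover of size 5 (every listed pair touches it), so no matching can be larger.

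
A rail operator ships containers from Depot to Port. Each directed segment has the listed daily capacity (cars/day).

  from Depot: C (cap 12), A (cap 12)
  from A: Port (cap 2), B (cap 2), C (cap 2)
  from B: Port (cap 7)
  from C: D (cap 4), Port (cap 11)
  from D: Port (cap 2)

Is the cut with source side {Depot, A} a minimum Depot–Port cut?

Given cut capacity: 12 + 2 + 2 + 2 = 18.
Augment Depot→A→Port: bottleneck 2, flow now 2.
Augment Depot→C→Port: bottleneck 11, flow now 13.
Augment Depot→A→B→Port: bottleneck 2, flow now 15.
Augment Depot→C→D→Port: bottleneck 1, flow now 16.
Augment Depot→A→C→D→Port: bottleneck 1, flow now 17.
No augmenting path remains; maximum flow = 17.
In the residual graph, reachable from Depot: {Depot, A, C, D}.
Min-cut edges: A→B (2), A→Port (2), C→Port (11), D→Port (2); capacity 2 + 2 + 11 + 2 = 17.
Cut capacity 18 exceeds the max flow 17, so it is not minimum.

No — its capacity is 18, but the minimum cut has capacity 17.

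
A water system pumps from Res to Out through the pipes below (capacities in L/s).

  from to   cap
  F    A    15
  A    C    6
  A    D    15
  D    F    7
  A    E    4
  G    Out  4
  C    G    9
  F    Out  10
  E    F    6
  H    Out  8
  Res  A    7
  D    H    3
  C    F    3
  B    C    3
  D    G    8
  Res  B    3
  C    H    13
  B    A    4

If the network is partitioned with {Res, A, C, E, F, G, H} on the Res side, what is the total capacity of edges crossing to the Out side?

40

Edges leaving {Res, A, C, E, F, G, H}: Res→B (3), A→D (15), F→Out (10), G→Out (4), H→Out (8).
Cut capacity = 3 + 15 + 10 + 4 + 8 = 40.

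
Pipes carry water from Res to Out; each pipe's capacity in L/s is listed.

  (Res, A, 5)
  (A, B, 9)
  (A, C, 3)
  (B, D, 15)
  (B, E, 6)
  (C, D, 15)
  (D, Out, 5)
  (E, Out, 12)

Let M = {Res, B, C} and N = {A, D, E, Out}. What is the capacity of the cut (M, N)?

Edges leaving {Res, B, C}: Res→A (5), B→D (15), B→E (6), C→D (15).
Cut capacity = 5 + 15 + 6 + 15 = 41.

41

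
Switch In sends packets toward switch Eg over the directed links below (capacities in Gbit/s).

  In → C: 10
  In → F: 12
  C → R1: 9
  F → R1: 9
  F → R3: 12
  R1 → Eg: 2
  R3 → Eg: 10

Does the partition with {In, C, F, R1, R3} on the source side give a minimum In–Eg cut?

Given cut capacity: 2 + 10 = 12.
Augment In→C→R1→Eg: bottleneck 2, flow now 2.
Augment In→F→R3→Eg: bottleneck 10, flow now 12.
No augmenting path remains; maximum flow = 12.
Cut capacity 12 equals the max flow, so it is a minimum cut.

Yes — it is a minimum cut (capacity 12).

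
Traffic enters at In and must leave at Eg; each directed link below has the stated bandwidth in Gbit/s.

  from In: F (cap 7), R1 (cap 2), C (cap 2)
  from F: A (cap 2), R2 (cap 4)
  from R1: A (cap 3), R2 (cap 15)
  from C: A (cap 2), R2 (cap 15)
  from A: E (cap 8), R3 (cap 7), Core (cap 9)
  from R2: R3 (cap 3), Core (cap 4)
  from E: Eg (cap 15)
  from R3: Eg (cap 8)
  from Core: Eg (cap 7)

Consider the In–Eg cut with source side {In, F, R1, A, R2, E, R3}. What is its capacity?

Edges leaving {In, F, R1, A, R2, E, R3}: In→C (2), A→Core (9), R2→Core (4), E→Eg (15), R3→Eg (8).
Cut capacity = 2 + 9 + 4 + 15 + 8 = 38.

38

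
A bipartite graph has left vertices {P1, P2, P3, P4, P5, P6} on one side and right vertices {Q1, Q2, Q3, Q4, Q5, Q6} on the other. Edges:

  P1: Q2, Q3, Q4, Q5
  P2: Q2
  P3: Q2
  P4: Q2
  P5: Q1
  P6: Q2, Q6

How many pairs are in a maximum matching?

Unit-capacity flow: source→left, listed edges, right→sink; max matching = max flow.
Augmenting path P1→Q2 (+1); matched 1.
Augmenting path P5→Q1 (+1); matched 2.
Augmenting path P6→Q6 (+1); matched 3.
Augmenting path P2→Q2→P1→Q3 (+1); matched 4.
No augmenting path remains; maximum matching = 4.
König certificate: {P1, P5, P6, Q2} is a vertex cover of size 4 (every listed pair touches it), so no matching can be larger.

4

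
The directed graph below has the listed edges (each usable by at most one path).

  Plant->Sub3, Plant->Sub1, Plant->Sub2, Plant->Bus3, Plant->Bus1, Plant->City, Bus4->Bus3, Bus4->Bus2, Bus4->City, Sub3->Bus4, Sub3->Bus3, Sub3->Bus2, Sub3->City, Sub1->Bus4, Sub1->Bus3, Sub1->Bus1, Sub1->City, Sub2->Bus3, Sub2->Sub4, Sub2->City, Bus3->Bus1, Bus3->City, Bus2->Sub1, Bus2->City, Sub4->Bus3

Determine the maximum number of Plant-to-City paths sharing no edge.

5

Assign every edge capacity 1; by Menger, the answer equals the max flow.
Path Plant→City (+1); total 1.
Path Plant→Sub3→City (+1); total 2.
Path Plant→Sub1→City (+1); total 3.
Path Plant→Sub2→City (+1); total 4.
Path Plant→Bus3→City (+1); total 5.
No residual Plant→City path; max flow = 5.
Certifying cut of size 5: {Plant→Bus3, Plant→City, Plant→Sub1, Plant→Sub2, Plant→Sub3}.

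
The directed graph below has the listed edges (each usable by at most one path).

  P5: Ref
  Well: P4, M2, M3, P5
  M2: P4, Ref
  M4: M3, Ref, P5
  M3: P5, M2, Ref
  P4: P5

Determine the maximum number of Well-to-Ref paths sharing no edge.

Assign every edge capacity 1; by Menger, the answer equals the max flow.
Path Well→M2→Ref (+1); total 1.
Path Well→M3→Ref (+1); total 2.
Path Well→P5→Ref (+1); total 3.
No residual Well→Ref path; max flow = 3.
Certifying cut of size 3: {P5→Ref, Well→M2, Well→M3}.

3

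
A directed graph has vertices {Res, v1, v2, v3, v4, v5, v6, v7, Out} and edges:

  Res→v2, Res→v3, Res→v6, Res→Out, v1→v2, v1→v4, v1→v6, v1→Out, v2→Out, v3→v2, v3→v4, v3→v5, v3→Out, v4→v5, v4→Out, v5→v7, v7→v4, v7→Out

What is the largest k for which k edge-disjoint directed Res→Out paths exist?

3

Assign every edge capacity 1; by Menger, the answer equals the max flow.
Path Res→Out (+1); total 1.
Path Res→v2→Out (+1); total 2.
Path Res→v3→Out (+1); total 3.
No residual Res→Out path; max flow = 3.
Certifying cut of size 3: {Res→Out, Res→v2, Res→v3}.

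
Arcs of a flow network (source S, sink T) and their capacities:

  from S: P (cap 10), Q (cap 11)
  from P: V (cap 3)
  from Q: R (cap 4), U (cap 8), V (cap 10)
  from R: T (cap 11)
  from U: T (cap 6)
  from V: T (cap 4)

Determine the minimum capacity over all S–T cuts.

14

Augment S→P→V→T: bottleneck 3, flow now 3.
Augment S→Q→R→T: bottleneck 4, flow now 7.
Augment S→Q→U→T: bottleneck 6, flow now 13.
Augment S→Q→V→T: bottleneck 1, flow now 14.
No augmenting path remains; maximum flow = 14.
By max-flow min-cut, the minimum cut capacity equals the max flow.
In the residual graph, reachable from S: {S, P}.
Min-cut edges: S→Q (11), P→V (3); capacity 11 + 3 = 14.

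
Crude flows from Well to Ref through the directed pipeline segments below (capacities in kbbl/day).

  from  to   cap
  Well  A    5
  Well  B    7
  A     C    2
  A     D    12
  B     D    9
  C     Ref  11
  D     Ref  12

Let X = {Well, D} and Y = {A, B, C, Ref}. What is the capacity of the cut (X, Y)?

Edges leaving {Well, D}: Well→A (5), Well→B (7), D→Ref (12).
Cut capacity = 5 + 7 + 12 = 24.

24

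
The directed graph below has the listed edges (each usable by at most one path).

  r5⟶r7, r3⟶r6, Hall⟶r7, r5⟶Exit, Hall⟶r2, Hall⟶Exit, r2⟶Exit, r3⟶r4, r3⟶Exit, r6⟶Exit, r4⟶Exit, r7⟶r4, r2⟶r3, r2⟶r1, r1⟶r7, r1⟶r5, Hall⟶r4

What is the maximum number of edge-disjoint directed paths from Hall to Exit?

Assign every edge capacity 1; by Menger, the answer equals the max flow.
Path Hall→Exit (+1); total 1.
Path Hall→r2→Exit (+1); total 2.
Path Hall→r4→Exit (+1); total 3.
No residual Hall→Exit path; max flow = 3.
Certifying cut of size 3: {Hall→Exit, Hall→r2, r4→Exit}.

3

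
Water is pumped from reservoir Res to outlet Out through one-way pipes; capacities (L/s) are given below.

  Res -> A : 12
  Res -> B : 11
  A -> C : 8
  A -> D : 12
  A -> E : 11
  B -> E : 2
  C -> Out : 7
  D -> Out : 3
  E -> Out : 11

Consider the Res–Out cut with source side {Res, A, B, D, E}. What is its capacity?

Edges leaving {Res, A, B, D, E}: A→C (8), D→Out (3), E→Out (11).
Cut capacity = 8 + 3 + 11 = 22.

22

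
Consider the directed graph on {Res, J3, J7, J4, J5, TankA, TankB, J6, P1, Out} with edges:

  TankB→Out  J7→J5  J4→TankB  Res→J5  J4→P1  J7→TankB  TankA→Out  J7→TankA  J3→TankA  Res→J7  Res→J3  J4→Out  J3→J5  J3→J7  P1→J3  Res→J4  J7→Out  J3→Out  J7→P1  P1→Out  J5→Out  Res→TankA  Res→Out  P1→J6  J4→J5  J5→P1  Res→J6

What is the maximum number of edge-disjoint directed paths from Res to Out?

Assign every edge capacity 1; by Menger, the answer equals the max flow.
Path Res→Out (+1); total 1.
Path Res→J3→Out (+1); total 2.
Path Res→J7→Out (+1); total 3.
Path Res→J4→Out (+1); total 4.
Path Res→J5→Out (+1); total 5.
Path Res→TankA→Out (+1); total 6.
No residual Res→Out path; max flow = 6.
Certifying cut of size 6: {Res→J3, Res→J4, Res→J5, Res→J7, Res→Out, Res→TankA}.

6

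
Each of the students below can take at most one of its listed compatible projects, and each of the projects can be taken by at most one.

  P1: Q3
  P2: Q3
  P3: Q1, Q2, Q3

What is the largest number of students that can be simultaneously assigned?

2

Unit-capacity flow: source→left, listed edges, right→sink; max matching = max flow.
Augmenting path P1→Q3 (+1); matched 1.
Augmenting path P3→Q1 (+1); matched 2.
No augmenting path remains; maximum matching = 2.
König certificate: {P3, Q3} is a vertex cover of size 2 (every listed pair touches it), so no matching can be larger.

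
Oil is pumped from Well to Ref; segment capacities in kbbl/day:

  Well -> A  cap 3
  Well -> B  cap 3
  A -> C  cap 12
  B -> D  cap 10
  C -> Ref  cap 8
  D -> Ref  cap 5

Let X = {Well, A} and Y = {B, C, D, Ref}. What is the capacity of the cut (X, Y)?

15

Edges leaving {Well, A}: Well→B (3), A→C (12).
Cut capacity = 3 + 12 = 15.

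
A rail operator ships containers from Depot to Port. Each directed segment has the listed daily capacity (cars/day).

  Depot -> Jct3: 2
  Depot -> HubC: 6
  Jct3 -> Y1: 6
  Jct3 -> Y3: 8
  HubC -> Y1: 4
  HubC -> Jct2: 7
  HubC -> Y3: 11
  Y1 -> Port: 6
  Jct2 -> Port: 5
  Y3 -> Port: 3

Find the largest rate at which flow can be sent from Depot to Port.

8

Augment Depot→Jct3→Y1→Port: bottleneck 2, flow now 2.
Augment Depot→HubC→Y1→Port: bottleneck 4, flow now 6.
Augment Depot→HubC→Jct2→Port: bottleneck 2, flow now 8.
No augmenting path remains; maximum flow = 8.
In the residual graph, reachable from Depot: {Depot}.
Min-cut edges: Depot→Jct3 (2), Depot→HubC (6); capacity 2 + 6 = 8.
This cut is saturated, so no flow can exceed 8.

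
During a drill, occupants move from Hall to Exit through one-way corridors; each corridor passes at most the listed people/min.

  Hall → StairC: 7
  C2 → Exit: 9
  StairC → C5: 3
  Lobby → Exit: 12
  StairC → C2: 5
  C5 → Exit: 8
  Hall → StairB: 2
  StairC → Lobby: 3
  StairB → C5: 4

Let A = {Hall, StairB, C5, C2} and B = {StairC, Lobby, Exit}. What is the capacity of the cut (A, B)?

24

Edges leaving {Hall, StairB, C5, C2}: Hall→StairC (7), C5→Exit (8), C2→Exit (9).
Cut capacity = 7 + 8 + 9 = 24.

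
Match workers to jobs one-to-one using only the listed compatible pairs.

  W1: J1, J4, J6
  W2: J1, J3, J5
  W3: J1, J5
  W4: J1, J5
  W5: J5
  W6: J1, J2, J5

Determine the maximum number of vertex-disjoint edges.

Unit-capacity flow: source→left, listed edges, right→sink; max matching = max flow.
Augmenting path W1→J1 (+1); matched 1.
Augmenting path W2→J3 (+1); matched 2.
Augmenting path W3→J5 (+1); matched 3.
Augmenting path W6→J2 (+1); matched 4.
Augmenting path W4→J1→W1→J4 (+1); matched 5.
No augmenting path remains; maximum matching = 5.
König certificate: {W1, W2, W6, J1, J5} is a vertex cover of size 5 (every listed pair touches it), so no matching can be larger.

5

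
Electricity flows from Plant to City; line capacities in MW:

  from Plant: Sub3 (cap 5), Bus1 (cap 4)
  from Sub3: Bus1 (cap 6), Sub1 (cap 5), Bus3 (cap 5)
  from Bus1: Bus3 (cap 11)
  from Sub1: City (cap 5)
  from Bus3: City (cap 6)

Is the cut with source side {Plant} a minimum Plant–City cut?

Yes — it is a minimum cut (capacity 9).

Given cut capacity: 5 + 4 = 9.
Augment Plant→Sub3→Sub1→City: bottleneck 5, flow now 5.
Augment Plant→Bus1→Bus3→City: bottleneck 4, flow now 9.
No augmenting path remains; maximum flow = 9.
Cut capacity 9 equals the max flow, so it is a minimum cut.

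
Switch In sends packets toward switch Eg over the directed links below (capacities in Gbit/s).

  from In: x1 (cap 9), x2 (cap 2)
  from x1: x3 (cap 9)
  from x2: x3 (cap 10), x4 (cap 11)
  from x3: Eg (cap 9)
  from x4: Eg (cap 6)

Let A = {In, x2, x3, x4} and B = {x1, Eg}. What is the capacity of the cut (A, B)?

Edges leaving {In, x2, x3, x4}: In→x1 (9), x3→Eg (9), x4→Eg (6).
Cut capacity = 9 + 9 + 6 = 24.

24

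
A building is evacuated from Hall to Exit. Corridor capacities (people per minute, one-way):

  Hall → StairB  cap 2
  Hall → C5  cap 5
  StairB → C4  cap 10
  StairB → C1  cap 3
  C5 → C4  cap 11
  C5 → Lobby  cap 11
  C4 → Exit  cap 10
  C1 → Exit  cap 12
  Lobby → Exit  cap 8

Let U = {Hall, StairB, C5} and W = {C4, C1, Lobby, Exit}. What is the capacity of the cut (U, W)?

Edges leaving {Hall, StairB, C5}: StairB→C4 (10), StairB→C1 (3), C5→C4 (11), C5→Lobby (11).
Cut capacity = 10 + 3 + 11 + 11 = 35.

35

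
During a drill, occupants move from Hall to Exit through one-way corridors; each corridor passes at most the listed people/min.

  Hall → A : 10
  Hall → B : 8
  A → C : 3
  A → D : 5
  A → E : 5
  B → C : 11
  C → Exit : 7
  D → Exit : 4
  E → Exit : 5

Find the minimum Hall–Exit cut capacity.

Augment Hall→A→C→Exit: bottleneck 3, flow now 3.
Augment Hall→A→D→Exit: bottleneck 4, flow now 7.
Augment Hall→A→E→Exit: bottleneck 3, flow now 10.
Augment Hall→B→C→Exit: bottleneck 4, flow now 14.
Augment Hall→B→C→A→E→Exit: bottleneck 2, flow now 16. (uses reverse residual edge)
No augmenting path remains; maximum flow = 16.
By max-flow min-cut, the minimum cut capacity equals the max flow.
In the residual graph, reachable from Hall: {Hall, A, B, C, D}.
Min-cut edges: A→E (5), C→Exit (7), D→Exit (4); capacity 5 + 7 + 4 = 16.

16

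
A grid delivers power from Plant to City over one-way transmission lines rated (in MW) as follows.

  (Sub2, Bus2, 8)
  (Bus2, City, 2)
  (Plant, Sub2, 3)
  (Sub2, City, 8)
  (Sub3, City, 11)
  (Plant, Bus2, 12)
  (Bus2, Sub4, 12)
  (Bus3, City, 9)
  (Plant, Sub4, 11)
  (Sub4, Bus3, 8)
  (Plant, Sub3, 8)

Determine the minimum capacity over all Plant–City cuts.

21

Augment Plant→Sub2→City: bottleneck 3, flow now 3.
Augment Plant→Bus2→City: bottleneck 2, flow now 5.
Augment Plant→Sub3→City: bottleneck 8, flow now 13.
Augment Plant→Sub4→Bus3→City: bottleneck 8, flow now 21.
No augmenting path remains; maximum flow = 21.
By max-flow min-cut, the minimum cut capacity equals the max flow.
In the residual graph, reachable from Plant: {Plant, Bus2, Sub4}.
Min-cut edges: Plant→Sub2 (3), Plant→Sub3 (8), Bus2→City (2), Sub4→Bus3 (8); capacity 3 + 8 + 2 + 8 = 21.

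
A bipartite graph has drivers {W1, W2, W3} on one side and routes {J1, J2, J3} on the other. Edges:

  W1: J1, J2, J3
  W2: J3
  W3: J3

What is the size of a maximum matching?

2

Unit-capacity flow: source→left, listed edges, right→sink; max matching = max flow.
Augmenting path W1→J1 (+1); matched 1.
Augmenting path W2→J3 (+1); matched 2.
No augmenting path remains; maximum matching = 2.
König certificate: {W1, J3} is a vertex cover of size 2 (every listed pair touches it), so no matching can be larger.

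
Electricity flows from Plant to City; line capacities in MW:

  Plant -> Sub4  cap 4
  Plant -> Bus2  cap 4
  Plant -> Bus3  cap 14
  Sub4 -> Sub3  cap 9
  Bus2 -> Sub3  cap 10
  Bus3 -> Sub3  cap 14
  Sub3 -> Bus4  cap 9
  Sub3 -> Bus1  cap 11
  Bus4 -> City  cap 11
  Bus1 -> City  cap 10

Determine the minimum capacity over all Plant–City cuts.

19

Augment Plant→Sub4→Sub3→Bus4→City: bottleneck 4, flow now 4.
Augment Plant→Bus2→Sub3→Bus4→City: bottleneck 4, flow now 8.
Augment Plant→Bus3→Sub3→Bus4→City: bottleneck 1, flow now 9.
Augment Plant→Bus3→Sub3→Bus1→City: bottleneck 10, flow now 19.
No augmenting path remains; maximum flow = 19.
By max-flow min-cut, the minimum cut capacity equals the max flow.
In the residual graph, reachable from Plant: {Plant, Sub4, Bus2, Bus3, Sub3, Bus1}.
Min-cut edges: Sub3→Bus4 (9), Bus1→City (10); capacity 9 + 10 = 19.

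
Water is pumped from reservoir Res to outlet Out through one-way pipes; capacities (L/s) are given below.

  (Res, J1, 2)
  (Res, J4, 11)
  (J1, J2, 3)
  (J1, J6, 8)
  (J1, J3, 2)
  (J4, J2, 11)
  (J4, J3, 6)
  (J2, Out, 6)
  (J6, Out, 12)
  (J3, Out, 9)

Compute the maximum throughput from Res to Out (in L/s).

13

Augment Res→J1→J2→Out: bottleneck 2, flow now 2.
Augment Res→J4→J2→Out: bottleneck 4, flow now 6.
Augment Res→J4→J3→Out: bottleneck 6, flow now 12.
Augment Res→J4→J2→J1→J6→Out: bottleneck 1, flow now 13. (uses reverse residual edge)
No augmenting path remains; maximum flow = 13.
In the residual graph, reachable from Res: {Res}.
Min-cut edges: Res→J1 (2), Res→J4 (11); capacity 2 + 11 = 13.
This cut is saturated, so no flow can exceed 13.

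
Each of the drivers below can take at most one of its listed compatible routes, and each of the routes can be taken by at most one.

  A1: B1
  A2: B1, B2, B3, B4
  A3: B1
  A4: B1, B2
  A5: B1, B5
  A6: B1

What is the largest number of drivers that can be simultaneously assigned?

4

Unit-capacity flow: source→left, listed edges, right→sink; max matching = max flow.
Augmenting path A1→B1 (+1); matched 1.
Augmenting path A2→B2 (+1); matched 2.
Augmenting path A5→B5 (+1); matched 3.
Augmenting path A4→B2→A2→B3 (+1); matched 4.
No augmenting path remains; maximum matching = 4.
König certificate: {A2, A4, A5, B1} is a vertex cover of size 4 (every listed pair touches it), so no matching can be larger.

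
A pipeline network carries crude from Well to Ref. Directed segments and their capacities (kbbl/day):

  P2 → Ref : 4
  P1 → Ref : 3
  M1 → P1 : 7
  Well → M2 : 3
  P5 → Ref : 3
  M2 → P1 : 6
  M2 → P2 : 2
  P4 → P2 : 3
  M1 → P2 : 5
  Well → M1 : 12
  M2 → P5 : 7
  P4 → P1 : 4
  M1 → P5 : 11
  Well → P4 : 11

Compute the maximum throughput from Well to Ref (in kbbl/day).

Augment Well→M2→P2→Ref: bottleneck 2, flow now 2.
Augment Well→M2→P5→Ref: bottleneck 1, flow now 3.
Augment Well→P4→P2→Ref: bottleneck 2, flow now 5.
Augment Well→P4→P1→Ref: bottleneck 3, flow now 8.
Augment Well→M1→P5→Ref: bottleneck 2, flow now 10.
No augmenting path remains; maximum flow = 10.
In the residual graph, reachable from Well: {Well, M2, P4, M1, P2, P5, P1}.
Min-cut edges: P2→Ref (4), P5→Ref (3), P1→Ref (3); capacity 4 + 3 + 3 = 10.
This cut is saturated, so no flow can exceed 10.

10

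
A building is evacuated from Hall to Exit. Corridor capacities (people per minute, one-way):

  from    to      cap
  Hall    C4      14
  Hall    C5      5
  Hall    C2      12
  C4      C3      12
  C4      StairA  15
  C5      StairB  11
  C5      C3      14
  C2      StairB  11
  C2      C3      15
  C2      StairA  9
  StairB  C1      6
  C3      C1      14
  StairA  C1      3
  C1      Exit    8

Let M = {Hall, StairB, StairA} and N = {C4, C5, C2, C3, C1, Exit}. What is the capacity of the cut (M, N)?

40

Edges leaving {Hall, StairB, StairA}: Hall→C4 (14), Hall→C5 (5), Hall→C2 (12), StairB→C1 (6), StairA→C1 (3).
Cut capacity = 14 + 5 + 12 + 6 + 3 = 40.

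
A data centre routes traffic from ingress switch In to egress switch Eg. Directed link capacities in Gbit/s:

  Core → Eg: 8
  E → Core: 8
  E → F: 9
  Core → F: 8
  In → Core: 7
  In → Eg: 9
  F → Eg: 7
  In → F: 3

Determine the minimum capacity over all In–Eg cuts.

Augment In→Eg: bottleneck 9, flow now 9.
Augment In→Core→Eg: bottleneck 7, flow now 16.
Augment In→F→Eg: bottleneck 3, flow now 19.
No augmenting path remains; maximum flow = 19.
By max-flow min-cut, the minimum cut capacity equals the max flow.
In the residual graph, reachable from In: {In}.
Min-cut edges: In→Core (7), In→F (3), In→Eg (9); capacity 7 + 3 + 9 = 19.

19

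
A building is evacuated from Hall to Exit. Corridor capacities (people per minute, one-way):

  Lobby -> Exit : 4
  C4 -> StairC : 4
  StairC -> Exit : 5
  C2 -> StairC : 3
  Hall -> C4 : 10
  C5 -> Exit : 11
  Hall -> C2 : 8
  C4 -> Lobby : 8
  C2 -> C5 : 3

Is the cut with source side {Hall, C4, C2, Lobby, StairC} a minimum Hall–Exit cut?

Yes — it is a minimum cut (capacity 12).

Given cut capacity: 3 + 4 + 5 = 12.
Augment Hall→C4→Lobby→Exit: bottleneck 4, flow now 4.
Augment Hall→C4→StairC→Exit: bottleneck 4, flow now 8.
Augment Hall→C2→StairC→Exit: bottleneck 1, flow now 9.
Augment Hall→C2→C5→Exit: bottleneck 3, flow now 12.
No augmenting path remains; maximum flow = 12.
Cut capacity 12 equals the max flow, so it is a minimum cut.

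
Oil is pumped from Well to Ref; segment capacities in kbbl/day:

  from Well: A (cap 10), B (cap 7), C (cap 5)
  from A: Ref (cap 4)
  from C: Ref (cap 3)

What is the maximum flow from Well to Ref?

7

Augment Well→A→Ref: bottleneck 4, flow now 4.
Augment Well→C→Ref: bottleneck 3, flow now 7.
No augmenting path remains; maximum flow = 7.
In the residual graph, reachable from Well: {Well, A, B, C}.
Min-cut edges: A→Ref (4), C→Ref (3); capacity 4 + 3 = 7.
This cut is saturated, so no flow can exceed 7.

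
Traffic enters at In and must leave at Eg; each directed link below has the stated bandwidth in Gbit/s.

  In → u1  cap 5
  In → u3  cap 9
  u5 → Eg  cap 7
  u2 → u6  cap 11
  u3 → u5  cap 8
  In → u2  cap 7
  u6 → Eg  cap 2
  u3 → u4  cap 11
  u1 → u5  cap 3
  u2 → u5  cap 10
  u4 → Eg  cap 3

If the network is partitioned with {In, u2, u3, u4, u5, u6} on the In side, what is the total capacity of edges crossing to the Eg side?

17

Edges leaving {In, u2, u3, u4, u5, u6}: In→u1 (5), u4→Eg (3), u5→Eg (7), u6→Eg (2).
Cut capacity = 5 + 3 + 7 + 2 = 17.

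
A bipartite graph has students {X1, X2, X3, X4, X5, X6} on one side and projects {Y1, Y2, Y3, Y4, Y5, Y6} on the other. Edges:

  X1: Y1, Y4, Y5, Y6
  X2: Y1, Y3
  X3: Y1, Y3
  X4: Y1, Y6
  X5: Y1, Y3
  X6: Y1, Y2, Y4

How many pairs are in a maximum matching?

5

Unit-capacity flow: source→left, listed edges, right→sink; max matching = max flow.
Augmenting path X1→Y1 (+1); matched 1.
Augmenting path X2→Y3 (+1); matched 2.
Augmenting path X4→Y6 (+1); matched 3.
Augmenting path X6→Y2 (+1); matched 4.
Augmenting path X3→Y1→X1→Y4 (+1); matched 5.
No augmenting path remains; maximum matching = 5.
König certificate: {X1, X4, X6, Y1, Y3} is a vertex cover of size 5 (every listed pair touches it), so no matching can be larger.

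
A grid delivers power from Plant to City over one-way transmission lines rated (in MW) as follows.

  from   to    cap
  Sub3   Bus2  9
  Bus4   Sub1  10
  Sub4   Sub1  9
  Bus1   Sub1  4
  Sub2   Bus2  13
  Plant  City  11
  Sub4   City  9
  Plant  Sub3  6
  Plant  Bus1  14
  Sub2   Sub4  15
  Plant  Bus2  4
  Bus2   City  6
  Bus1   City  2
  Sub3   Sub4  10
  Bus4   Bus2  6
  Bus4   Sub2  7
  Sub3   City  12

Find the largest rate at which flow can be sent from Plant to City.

Augment Plant→City: bottleneck 11, flow now 11.
Augment Plant→Sub3→City: bottleneck 6, flow now 17.
Augment Plant→Bus1→City: bottleneck 2, flow now 19.
Augment Plant→Bus2→City: bottleneck 4, flow now 23.
No augmenting path remains; maximum flow = 23.
In the residual graph, reachable from Plant: {Plant, Bus1, Sub1}.
Min-cut edges: Plant→Sub3 (6), Plant→Bus2 (4), Plant→City (11), Bus1→City (2); capacity 6 + 4 + 11 + 2 = 23.
This cut is saturated, so no flow can exceed 23.

23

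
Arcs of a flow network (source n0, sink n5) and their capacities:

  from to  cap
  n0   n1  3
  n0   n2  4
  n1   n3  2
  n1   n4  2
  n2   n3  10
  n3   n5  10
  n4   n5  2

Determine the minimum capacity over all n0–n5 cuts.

7

Augment n0→n1→n3→n5: bottleneck 2, flow now 2.
Augment n0→n1→n4→n5: bottleneck 1, flow now 3.
Augment n0→n2→n3→n5: bottleneck 4, flow now 7.
No augmenting path remains; maximum flow = 7.
By max-flow min-cut, the minimum cut capacity equals the max flow.
In the residual graph, reachable from n0: {n0}.
Min-cut edges: n0→n1 (3), n0→n2 (4); capacity 3 + 4 = 7.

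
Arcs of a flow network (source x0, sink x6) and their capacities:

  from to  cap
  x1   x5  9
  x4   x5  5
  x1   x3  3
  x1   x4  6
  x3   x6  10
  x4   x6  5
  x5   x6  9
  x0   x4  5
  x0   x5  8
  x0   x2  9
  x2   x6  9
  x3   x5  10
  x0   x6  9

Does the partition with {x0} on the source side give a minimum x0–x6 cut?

Given cut capacity: 9 + 5 + 8 + 9 = 31.
Augment x0→x6: bottleneck 9, flow now 9.
Augment x0→x2→x6: bottleneck 9, flow now 18.
Augment x0→x4→x6: bottleneck 5, flow now 23.
Augment x0→x5→x6: bottleneck 8, flow now 31.
No augmenting path remains; maximum flow = 31.
Cut capacity 31 equals the max flow, so it is a minimum cut.

Yes — it is a minimum cut (capacity 31).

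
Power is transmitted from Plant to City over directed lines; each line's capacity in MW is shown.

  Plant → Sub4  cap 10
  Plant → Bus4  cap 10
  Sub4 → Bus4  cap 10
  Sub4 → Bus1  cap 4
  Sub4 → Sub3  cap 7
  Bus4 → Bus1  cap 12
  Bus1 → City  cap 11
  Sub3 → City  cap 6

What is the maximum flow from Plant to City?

Augment Plant→Sub4→Bus1→City: bottleneck 4, flow now 4.
Augment Plant→Sub4→Sub3→City: bottleneck 6, flow now 10.
Augment Plant→Bus4→Bus1→City: bottleneck 7, flow now 17.
No augmenting path remains; maximum flow = 17.
In the residual graph, reachable from Plant: {Plant, Sub4, Bus4, Bus1, Sub3}.
Min-cut edges: Bus1→City (11), Sub3→City (6); capacity 11 + 6 = 17.
This cut is saturated, so no flow can exceed 17.

17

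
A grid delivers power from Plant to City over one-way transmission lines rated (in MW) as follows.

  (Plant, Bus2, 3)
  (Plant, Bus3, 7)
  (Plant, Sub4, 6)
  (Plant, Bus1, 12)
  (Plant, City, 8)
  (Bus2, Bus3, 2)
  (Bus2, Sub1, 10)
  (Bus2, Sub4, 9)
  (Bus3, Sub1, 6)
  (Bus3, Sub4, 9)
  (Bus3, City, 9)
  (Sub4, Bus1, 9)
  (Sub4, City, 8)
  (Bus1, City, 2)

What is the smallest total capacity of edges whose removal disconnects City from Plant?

Augment Plant→City: bottleneck 8, flow now 8.
Augment Plant→Bus3→City: bottleneck 7, flow now 15.
Augment Plant→Sub4→City: bottleneck 6, flow now 21.
Augment Plant→Bus1→City: bottleneck 2, flow now 23.
Augment Plant→Bus2→Bus3→City: bottleneck 2, flow now 25.
Augment Plant→Bus2→Sub4→City: bottleneck 1, flow now 26.
No augmenting path remains; maximum flow = 26.
By max-flow min-cut, the minimum cut capacity equals the max flow.
In the residual graph, reachable from Plant: {Plant, Bus1}.
Min-cut edges: Plant→Bus2 (3), Plant→Bus3 (7), Plant→Sub4 (6), Plant→City (8), Bus1→City (2); capacity 3 + 7 + 6 + 8 + 2 = 26.

26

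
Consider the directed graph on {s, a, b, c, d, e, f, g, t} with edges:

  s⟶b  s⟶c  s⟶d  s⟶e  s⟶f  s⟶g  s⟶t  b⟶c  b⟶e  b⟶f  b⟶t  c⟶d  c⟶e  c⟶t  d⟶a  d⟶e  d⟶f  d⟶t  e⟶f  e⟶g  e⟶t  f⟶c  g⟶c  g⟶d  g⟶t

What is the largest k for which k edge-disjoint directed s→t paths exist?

6

Assign every edge capacity 1; by Menger, the answer equals the max flow.
Path s→t (+1); total 1.
Path s→b→t (+1); total 2.
Path s→c→t (+1); total 3.
Path s→d→t (+1); total 4.
Path s→e→t (+1); total 5.
Path s→g→t (+1); total 6.
No residual s→t path; max flow = 6.
Certifying cut of size 6: {c→t, d→t, e→t, g→t, s→b, s→t}.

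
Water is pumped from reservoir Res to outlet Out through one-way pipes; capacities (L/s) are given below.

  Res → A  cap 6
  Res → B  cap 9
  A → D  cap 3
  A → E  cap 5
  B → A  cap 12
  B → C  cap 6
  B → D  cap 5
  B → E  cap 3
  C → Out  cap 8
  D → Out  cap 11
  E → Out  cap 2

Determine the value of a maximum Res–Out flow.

Augment Res→A→D→Out: bottleneck 3, flow now 3.
Augment Res→A→E→Out: bottleneck 2, flow now 5.
Augment Res→B→C→Out: bottleneck 6, flow now 11.
Augment Res→B→D→Out: bottleneck 3, flow now 14.
No augmenting path remains; maximum flow = 14.
In the residual graph, reachable from Res: {Res, A, E}.
Min-cut edges: Res→B (9), A→D (3), E→Out (2); capacity 9 + 3 + 2 = 14.
This cut is saturated, so no flow can exceed 14.

14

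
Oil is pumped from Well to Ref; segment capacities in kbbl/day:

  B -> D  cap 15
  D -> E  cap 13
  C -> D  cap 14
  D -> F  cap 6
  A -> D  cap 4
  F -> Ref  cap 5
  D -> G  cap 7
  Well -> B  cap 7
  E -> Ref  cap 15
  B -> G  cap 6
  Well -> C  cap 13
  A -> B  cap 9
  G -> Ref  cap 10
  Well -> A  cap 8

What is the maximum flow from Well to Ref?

Augment Well→B→G→Ref: bottleneck 6, flow now 6.
Augment Well→A→D→E→Ref: bottleneck 4, flow now 10.
Augment Well→B→D→E→Ref: bottleneck 1, flow now 11.
Augment Well→C→D→E→Ref: bottleneck 8, flow now 19.
Augment Well→C→D→F→Ref: bottleneck 5, flow now 24.
Augment Well→A→B→D→G→Ref: bottleneck 4, flow now 28.
No augmenting path remains; maximum flow = 28.
In the residual graph, reachable from Well: {Well}.
Min-cut edges: Well→A (8), Well→B (7), Well→C (13); capacity 8 + 7 + 13 = 28.
This cut is saturated, so no flow can exceed 28.

28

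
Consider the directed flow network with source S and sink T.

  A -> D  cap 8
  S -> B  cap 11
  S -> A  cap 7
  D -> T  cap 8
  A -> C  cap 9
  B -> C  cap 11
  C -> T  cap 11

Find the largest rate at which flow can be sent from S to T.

18

Augment S→A→C→T: bottleneck 7, flow now 7.
Augment S→B→C→T: bottleneck 4, flow now 11.
Augment S→B→C→A→D→T: bottleneck 7, flow now 18. (uses reverse residual edge)
No augmenting path remains; maximum flow = 18.
In the residual graph, reachable from S: {S}.
Min-cut edges: S→A (7), S→B (11); capacity 7 + 11 = 18.
This cut is saturated, so no flow can exceed 18.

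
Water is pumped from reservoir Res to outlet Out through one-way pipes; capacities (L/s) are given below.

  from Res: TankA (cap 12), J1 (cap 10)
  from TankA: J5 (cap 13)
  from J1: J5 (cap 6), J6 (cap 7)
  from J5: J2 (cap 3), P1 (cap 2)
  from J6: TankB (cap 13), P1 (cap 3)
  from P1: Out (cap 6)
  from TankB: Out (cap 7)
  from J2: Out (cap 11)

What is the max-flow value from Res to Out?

Augment Res→TankA→J5→P1→Out: bottleneck 2, flow now 2.
Augment Res→TankA→J5→J2→Out: bottleneck 3, flow now 5.
Augment Res→J1→J6→P1→Out: bottleneck 3, flow now 8.
Augment Res→J1→J6→TankB→Out: bottleneck 4, flow now 12.
No augmenting path remains; maximum flow = 12.
In the residual graph, reachable from Res: {Res, TankA, J1, J5}.
Min-cut edges: J1→J6 (7), J5→P1 (2), J5→J2 (3); capacity 7 + 2 + 3 = 12.
This cut is saturated, so no flow can exceed 12.

12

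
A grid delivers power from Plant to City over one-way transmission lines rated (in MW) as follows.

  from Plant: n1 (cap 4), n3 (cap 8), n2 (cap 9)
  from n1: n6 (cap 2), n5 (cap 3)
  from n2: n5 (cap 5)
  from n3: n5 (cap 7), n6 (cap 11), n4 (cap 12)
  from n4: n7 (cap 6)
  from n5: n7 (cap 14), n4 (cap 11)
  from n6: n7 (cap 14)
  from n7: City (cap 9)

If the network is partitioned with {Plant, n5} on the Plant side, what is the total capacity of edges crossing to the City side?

Edges leaving {Plant, n5}: Plant→n1 (4), Plant→n2 (9), Plant→n3 (8), n5→n4 (11), n5→n7 (14).
Cut capacity = 4 + 9 + 8 + 11 + 14 = 46.

46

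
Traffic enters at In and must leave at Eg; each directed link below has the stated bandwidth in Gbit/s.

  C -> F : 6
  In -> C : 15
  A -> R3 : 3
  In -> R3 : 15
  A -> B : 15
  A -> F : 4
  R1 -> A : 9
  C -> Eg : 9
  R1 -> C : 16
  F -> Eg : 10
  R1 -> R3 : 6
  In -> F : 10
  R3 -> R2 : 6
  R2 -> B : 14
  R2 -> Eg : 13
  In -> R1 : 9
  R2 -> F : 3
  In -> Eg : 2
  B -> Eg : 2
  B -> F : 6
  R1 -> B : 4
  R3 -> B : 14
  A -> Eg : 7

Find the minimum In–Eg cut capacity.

Augment In→Eg: bottleneck 2, flow now 2.
Augment In→C→Eg: bottleneck 9, flow now 11.
Augment In→F→Eg: bottleneck 10, flow now 21.
Augment In→R1→A→Eg: bottleneck 7, flow now 28.
Augment In→R1→B→Eg: bottleneck 2, flow now 30.
Augment In→R3→R2→Eg: bottleneck 6, flow now 36.
No augmenting path remains; maximum flow = 36.
By max-flow min-cut, the minimum cut capacity equals the max flow.
In the residual graph, reachable from In: {In, R1, A, R3, B, C, F}.
Min-cut edges: In→Eg (2), A→Eg (7), R3→R2 (6), B→Eg (2), C→Eg (9), F→Eg (10); capacity 2 + 7 + 6 + 2 + 9 + 10 = 36.

36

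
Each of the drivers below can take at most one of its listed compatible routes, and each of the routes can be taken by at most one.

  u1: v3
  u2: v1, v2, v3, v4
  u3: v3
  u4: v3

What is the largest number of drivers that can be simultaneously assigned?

Unit-capacity flow: source→left, listed edges, right→sink; max matching = max flow.
Augmenting path u1→v3 (+1); matched 1.
Augmenting path u2→v1 (+1); matched 2.
No augmenting path remains; maximum matching = 2.
König certificate: {u2, v3} is a vertex cover of size 2 (every listed pair touches it), so no matching can be larger.

2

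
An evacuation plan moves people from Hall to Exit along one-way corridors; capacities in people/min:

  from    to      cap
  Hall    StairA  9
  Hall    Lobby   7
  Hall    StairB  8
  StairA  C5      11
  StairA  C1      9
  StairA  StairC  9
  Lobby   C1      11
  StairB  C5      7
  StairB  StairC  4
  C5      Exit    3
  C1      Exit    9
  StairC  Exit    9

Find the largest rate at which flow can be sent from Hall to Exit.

21

Augment Hall→StairA→C5→Exit: bottleneck 3, flow now 3.
Augment Hall→StairA→C1→Exit: bottleneck 6, flow now 9.
Augment Hall→Lobby→C1→Exit: bottleneck 3, flow now 12.
Augment Hall→StairB→StairC→Exit: bottleneck 4, flow now 16.
Augment Hall→Lobby→C1→StairA→StairC→Exit: bottleneck 4, flow now 20. (uses reverse residual edge)
Augment Hall→StairB→C5→StairA→StairC→Exit: bottleneck 1, flow now 21. (uses reverse residual edge)
No augmenting path remains; maximum flow = 21.
In the residual graph, reachable from Hall: {Hall, StairA, Lobby, StairB, C5, C1, StairC}.
Min-cut edges: C5→Exit (3), C1→Exit (9), StairC→Exit (9); capacity 3 + 9 + 9 = 21.
This cut is saturated, so no flow can exceed 21.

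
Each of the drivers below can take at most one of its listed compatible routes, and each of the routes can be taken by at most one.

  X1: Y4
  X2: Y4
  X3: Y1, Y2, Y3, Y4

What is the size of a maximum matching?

2

Unit-capacity flow: source→left, listed edges, right→sink; max matching = max flow.
Augmenting path X1→Y4 (+1); matched 1.
Augmenting path X3→Y1 (+1); matched 2.
No augmenting path remains; maximum matching = 2.
König certificate: {X3, Y4} is a vertex cover of size 2 (every listed pair touches it), so no matching can be larger.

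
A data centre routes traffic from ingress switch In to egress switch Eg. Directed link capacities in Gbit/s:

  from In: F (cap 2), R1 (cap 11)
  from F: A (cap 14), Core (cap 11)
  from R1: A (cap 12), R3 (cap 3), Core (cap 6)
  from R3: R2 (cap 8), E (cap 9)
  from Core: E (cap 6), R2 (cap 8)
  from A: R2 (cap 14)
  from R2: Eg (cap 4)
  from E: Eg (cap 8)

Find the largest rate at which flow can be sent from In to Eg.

Augment In→F→Core→R2→Eg: bottleneck 2, flow now 2.
Augment In→R1→R3→R2→Eg: bottleneck 2, flow now 4.
Augment In→R1→R3→E→Eg: bottleneck 1, flow now 5.
Augment In→R1→Core→E→Eg: bottleneck 6, flow now 11.
Augment In→R1→A→R2→R3→E→Eg: bottleneck 1, flow now 12. (uses reverse residual edge)
No augmenting path remains; maximum flow = 12.
In the residual graph, reachable from In: {In, F, R1, R3, Core, A, R2, E}.
Min-cut edges: R2→Eg (4), E→Eg (8); capacity 4 + 8 = 12.
This cut is saturated, so no flow can exceed 12.

12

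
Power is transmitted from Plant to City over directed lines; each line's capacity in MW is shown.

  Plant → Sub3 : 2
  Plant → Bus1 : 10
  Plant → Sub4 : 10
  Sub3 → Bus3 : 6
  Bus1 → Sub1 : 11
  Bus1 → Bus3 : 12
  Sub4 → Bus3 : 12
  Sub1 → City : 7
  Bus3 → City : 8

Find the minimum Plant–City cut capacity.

Augment Plant→Sub3→Bus3→City: bottleneck 2, flow now 2.
Augment Plant→Bus1→Sub1→City: bottleneck 7, flow now 9.
Augment Plant→Bus1→Bus3→City: bottleneck 3, flow now 12.
Augment Plant→Sub4→Bus3→City: bottleneck 3, flow now 15.
No augmenting path remains; maximum flow = 15.
By max-flow min-cut, the minimum cut capacity equals the max flow.
In the residual graph, reachable from Plant: {Plant, Sub3, Bus1, Sub4, Sub1, Bus3}.
Min-cut edges: Sub1→City (7), Bus3→City (8); capacity 7 + 8 = 15.

15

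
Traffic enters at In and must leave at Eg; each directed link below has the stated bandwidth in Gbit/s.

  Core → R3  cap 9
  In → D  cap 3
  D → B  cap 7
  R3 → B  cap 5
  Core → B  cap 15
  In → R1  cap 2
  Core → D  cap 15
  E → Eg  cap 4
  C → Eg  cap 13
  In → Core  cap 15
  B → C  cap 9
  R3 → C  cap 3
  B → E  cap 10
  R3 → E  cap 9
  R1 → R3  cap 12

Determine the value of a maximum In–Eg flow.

Augment In→Core→R3→E→Eg: bottleneck 4, flow now 4.
Augment In→Core→R3→C→Eg: bottleneck 3, flow now 7.
Augment In→Core→B→C→Eg: bottleneck 8, flow now 15.
Augment In→D→B→C→Eg: bottleneck 1, flow now 16.
No augmenting path remains; maximum flow = 16.
In the residual graph, reachable from In: {In, Core, R1, D, R3, B, E}.
Min-cut edges: R3→C (3), B→C (9), E→Eg (4); capacity 3 + 9 + 4 = 16.
This cut is saturated, so no flow can exceed 16.

16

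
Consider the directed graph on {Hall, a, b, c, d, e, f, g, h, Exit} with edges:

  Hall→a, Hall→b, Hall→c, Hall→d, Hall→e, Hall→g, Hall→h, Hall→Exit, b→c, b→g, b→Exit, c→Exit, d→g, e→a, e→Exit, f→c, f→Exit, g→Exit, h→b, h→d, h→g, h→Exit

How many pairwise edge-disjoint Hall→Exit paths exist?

Assign every edge capacity 1; by Menger, the answer equals the max flow.
Path Hall→Exit (+1); total 1.
Path Hall→b→Exit (+1); total 2.
Path Hall→c→Exit (+1); total 3.
Path Hall→e→Exit (+1); total 4.
Path Hall→g→Exit (+1); total 5.
Path Hall→h→Exit (+1); total 6.
No residual Hall→Exit path; max flow = 6.
Certifying cut of size 6: {Hall→Exit, Hall→b, Hall→c, Hall→e, Hall→h, g→Exit}.

6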